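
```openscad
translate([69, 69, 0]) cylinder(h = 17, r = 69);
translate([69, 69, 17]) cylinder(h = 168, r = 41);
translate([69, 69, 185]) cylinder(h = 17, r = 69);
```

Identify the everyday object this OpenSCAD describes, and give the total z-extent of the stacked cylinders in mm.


A spool. The overall height is 202 mm.

Three coaxial cylinders, large–small–large — a spool. Two 17 mm flanges and a 168 mm core give 17 + 168 + 17 = 202 mm.


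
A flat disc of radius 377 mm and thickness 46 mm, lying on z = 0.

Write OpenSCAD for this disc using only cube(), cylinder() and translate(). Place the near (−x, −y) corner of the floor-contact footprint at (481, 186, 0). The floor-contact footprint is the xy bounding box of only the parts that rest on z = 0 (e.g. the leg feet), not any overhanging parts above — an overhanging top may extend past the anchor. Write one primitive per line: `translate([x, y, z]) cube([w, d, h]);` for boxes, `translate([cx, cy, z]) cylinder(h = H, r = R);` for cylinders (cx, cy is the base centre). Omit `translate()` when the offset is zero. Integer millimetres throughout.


translate([858, 563, 0]) cylinder(h = 46, r = 377);


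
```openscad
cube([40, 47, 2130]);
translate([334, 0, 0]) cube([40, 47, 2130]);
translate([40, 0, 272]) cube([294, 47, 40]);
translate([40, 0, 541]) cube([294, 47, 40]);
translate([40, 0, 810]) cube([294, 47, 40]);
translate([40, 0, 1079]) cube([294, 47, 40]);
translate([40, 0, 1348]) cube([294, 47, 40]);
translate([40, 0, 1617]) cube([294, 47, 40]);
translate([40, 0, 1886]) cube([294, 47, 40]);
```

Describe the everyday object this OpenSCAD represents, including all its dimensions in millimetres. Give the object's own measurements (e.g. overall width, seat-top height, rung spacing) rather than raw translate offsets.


A straight ladder. Two 40×47 mm vertical rails, 2130 mm tall, stand 374 mm apart (outside-to-outside) with their front faces coplanar on the −y side. 7 rungs, each 47 mm deep and 40 mm tall, span between the inner faces of the rails, front faces flush with the rails. The lowest rung's underside is at z = 272 mm and rungs are spaced 269 mm apart (underside to underside).


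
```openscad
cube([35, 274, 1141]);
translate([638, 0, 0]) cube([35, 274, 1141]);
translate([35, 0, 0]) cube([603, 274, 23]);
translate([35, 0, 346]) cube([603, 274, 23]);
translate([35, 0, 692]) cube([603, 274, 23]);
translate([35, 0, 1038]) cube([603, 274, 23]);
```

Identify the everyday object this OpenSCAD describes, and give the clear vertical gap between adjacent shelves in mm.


A bookshelf. The clear shelf gap is 323 mm.

Two tall side panels with 4 horizontal boards between them — a bookshelf. The first two shelf undersides are at z = 0 and z = 346; with shelf thickness 23, the clear gap is 346 − 0 − 23 = 323 mm.


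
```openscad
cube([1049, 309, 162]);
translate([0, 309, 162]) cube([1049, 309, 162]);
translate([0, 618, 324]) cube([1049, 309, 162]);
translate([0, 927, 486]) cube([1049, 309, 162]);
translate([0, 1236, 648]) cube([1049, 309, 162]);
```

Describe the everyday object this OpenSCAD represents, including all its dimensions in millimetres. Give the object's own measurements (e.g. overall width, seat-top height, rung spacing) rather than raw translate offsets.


A straight staircase of 5 solid steps. Each step is 1049 mm wide (x), 309 mm deep (y, the going) and 162 mm tall (the rise). The first step rests on the floor; each subsequent step sits one going further in +y and one rise higher in +z, directly behind and above the previous step with no overlap.


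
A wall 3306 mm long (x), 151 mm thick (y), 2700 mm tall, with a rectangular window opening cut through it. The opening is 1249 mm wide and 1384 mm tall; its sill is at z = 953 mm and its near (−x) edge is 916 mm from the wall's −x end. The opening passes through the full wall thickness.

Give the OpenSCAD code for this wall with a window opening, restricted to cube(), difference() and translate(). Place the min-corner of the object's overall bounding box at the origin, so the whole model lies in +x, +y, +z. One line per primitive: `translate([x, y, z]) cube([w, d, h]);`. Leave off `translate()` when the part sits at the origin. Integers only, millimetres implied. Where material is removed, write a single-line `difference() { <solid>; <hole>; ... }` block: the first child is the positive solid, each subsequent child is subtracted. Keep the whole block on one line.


difference() { cube([3306, 151, 2700]); translate([916, 0, 953]) cube([1249, 151, 1384]); }


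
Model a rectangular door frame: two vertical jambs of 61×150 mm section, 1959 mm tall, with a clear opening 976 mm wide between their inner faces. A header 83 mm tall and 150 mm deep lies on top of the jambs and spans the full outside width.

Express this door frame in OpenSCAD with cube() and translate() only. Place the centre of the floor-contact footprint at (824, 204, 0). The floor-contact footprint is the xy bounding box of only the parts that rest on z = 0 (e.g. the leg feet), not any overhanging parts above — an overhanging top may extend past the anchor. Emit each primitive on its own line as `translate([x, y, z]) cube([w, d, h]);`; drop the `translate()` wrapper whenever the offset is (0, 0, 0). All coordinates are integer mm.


translate([275, 129, 0]) cube([61, 150, 1959]);
translate([1312, 129, 0]) cube([61, 150, 1959]);
translate([275, 129, 1959]) cube([1098, 150, 83]);


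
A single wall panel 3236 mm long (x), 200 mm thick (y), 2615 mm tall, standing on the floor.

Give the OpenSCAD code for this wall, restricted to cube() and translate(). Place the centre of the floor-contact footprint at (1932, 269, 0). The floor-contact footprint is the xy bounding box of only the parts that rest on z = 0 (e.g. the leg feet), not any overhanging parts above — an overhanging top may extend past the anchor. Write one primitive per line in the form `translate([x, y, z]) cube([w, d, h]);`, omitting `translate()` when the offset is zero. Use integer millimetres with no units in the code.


translate([314, 169, 0]) cube([3236, 200, 2615]);


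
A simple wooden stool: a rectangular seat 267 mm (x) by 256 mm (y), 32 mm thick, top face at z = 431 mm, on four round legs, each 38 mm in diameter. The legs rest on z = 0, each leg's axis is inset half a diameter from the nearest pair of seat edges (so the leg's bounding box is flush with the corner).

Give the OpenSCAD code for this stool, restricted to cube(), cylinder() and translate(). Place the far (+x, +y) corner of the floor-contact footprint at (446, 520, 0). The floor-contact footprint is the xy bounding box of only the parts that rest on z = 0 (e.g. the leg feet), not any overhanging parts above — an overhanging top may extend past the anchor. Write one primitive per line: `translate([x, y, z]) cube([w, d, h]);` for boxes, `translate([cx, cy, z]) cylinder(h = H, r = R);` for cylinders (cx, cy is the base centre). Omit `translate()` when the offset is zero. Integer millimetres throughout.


translate([179, 264, 399]) cube([267, 256, 32]);
translate([198, 283, 0]) cylinder(h = 399, r = 19);
translate([427, 283, 0]) cylinder(h = 399, r = 19);
translate([198, 501, 0]) cylinder(h = 399, r = 19);
translate([427, 501, 0]) cylinder(h = 399, r = 19);


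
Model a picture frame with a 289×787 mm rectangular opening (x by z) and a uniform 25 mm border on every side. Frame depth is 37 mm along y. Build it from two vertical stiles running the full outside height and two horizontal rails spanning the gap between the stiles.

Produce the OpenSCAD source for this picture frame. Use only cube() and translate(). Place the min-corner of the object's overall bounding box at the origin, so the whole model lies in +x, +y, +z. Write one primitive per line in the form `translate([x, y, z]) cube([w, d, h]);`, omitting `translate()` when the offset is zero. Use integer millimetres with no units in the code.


cube([25, 37, 837]);
translate([314, 0, 0]) cube([25, 37, 837]);
translate([25, 0, 0]) cube([289, 37, 25]);
translate([25, 0, 812]) cube([289, 37, 25]);


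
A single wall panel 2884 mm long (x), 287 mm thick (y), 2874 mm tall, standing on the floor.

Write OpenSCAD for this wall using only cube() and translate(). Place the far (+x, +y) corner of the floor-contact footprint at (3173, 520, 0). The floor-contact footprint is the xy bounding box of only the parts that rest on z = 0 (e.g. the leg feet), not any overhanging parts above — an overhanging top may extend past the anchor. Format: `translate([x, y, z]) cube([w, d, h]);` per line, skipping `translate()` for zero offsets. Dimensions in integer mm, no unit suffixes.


translate([289, 233, 0]) cube([2884, 287, 2874]);


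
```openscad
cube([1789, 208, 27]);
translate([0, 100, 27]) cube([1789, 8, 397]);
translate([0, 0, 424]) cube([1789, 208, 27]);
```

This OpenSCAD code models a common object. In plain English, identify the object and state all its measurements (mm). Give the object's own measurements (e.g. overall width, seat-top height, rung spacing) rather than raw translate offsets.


An I-beam lying along x, 1789 mm long. Overall section height 451 mm. Two flanges 208 mm wide (y) and 27 mm thick, one on the floor and one at the top; a web 8 mm thick runs between them, centred on the flange width.


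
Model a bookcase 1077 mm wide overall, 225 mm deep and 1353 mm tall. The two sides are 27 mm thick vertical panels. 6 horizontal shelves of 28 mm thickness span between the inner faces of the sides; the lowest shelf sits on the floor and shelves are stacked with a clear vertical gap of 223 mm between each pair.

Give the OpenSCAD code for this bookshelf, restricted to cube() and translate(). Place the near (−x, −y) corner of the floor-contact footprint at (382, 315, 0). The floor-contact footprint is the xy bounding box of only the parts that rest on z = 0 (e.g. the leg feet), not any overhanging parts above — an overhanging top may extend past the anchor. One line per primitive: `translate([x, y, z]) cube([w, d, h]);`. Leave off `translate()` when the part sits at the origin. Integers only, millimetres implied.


translate([382, 315, 0]) cube([27, 225, 1353]);
translate([1432, 315, 0]) cube([27, 225, 1353]);
translate([409, 315, 0]) cube([1023, 225, 28]);
translate([409, 315, 251]) cube([1023, 225, 28]);
translate([409, 315, 502]) cube([1023, 225, 28]);
translate([409, 315, 753]) cube([1023, 225, 28]);
translate([409, 315, 1004]) cube([1023, 225, 28]);
translate([409, 315, 1255]) cube([1023, 225, 28]);


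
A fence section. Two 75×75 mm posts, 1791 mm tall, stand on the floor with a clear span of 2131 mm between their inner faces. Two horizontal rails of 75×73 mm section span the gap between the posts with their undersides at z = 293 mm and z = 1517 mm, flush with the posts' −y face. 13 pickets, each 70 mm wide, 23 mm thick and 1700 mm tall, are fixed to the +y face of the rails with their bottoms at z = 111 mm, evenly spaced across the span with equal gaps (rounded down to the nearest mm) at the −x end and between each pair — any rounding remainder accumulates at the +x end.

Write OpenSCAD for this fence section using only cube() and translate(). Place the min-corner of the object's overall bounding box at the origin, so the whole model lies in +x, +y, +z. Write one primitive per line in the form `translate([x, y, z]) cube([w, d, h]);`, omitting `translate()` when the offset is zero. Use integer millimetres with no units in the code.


cube([75, 75, 1791]);
translate([2206, 0, 0]) cube([75, 75, 1791]);
translate([75, 0, 293]) cube([2131, 75, 73]);
translate([75, 0, 1517]) cube([2131, 75, 73]);
translate([162, 75, 111]) cube([70, 23, 1700]);
translate([319, 75, 111]) cube([70, 23, 1700]);
translate([476, 75, 111]) cube([70, 23, 1700]);
translate([633, 75, 111]) cube([70, 23, 1700]);
translate([790, 75, 111]) cube([70, 23, 1700]);
translate([947, 75, 111]) cube([70, 23, 1700]);
translate([1104, 75, 111]) cube([70, 23, 1700]);
translate([1261, 75, 111]) cube([70, 23, 1700]);
translate([1418, 75, 111]) cube([70, 23, 1700]);
translate([1575, 75, 111]) cube([70, 23, 1700]);
translate([1732, 75, 111]) cube([70, 23, 1700]);
translate([1889, 75, 111]) cube([70, 23, 1700]);
translate([2046, 75, 111]) cube([70, 23, 1700]);


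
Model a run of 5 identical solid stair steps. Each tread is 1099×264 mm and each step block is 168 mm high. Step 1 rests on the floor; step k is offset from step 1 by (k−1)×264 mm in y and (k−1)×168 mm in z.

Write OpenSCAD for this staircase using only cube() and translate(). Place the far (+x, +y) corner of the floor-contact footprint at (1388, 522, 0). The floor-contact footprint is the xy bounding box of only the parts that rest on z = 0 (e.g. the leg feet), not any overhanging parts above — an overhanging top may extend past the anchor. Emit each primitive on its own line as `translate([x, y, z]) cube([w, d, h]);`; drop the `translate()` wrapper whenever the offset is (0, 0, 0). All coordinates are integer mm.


translate([289, 258, 0]) cube([1099, 264, 168]);
translate([289, 522, 168]) cube([1099, 264, 168]);
translate([289, 786, 336]) cube([1099, 264, 168]);
translate([289, 1050, 504]) cube([1099, 264, 168]);
translate([289, 1314, 672]) cube([1099, 264, 168]);


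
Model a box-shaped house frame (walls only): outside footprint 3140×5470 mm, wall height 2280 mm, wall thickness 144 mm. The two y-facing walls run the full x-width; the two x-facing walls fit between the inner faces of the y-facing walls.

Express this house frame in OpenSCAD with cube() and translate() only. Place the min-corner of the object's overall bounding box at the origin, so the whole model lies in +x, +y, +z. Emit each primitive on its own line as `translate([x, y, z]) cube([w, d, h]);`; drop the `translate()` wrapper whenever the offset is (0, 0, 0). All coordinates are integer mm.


cube([3140, 144, 2280]);
translate([0, 5326, 0]) cube([3140, 144, 2280]);
translate([0, 144, 0]) cube([144, 5182, 2280]);
translate([2996, 144, 0]) cube([144, 5182, 2280]);


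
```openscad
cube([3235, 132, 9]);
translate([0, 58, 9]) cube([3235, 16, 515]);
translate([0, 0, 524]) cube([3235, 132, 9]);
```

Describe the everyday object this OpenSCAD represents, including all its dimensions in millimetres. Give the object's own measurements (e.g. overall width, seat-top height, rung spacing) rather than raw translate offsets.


An I-beam lying along x, 3235 mm long. Overall section height 533 mm. Two flanges 132 mm wide (y) and 9 mm thick, one on the floor and one at the top; a web 16 mm thick runs between them, centred on the flange width.


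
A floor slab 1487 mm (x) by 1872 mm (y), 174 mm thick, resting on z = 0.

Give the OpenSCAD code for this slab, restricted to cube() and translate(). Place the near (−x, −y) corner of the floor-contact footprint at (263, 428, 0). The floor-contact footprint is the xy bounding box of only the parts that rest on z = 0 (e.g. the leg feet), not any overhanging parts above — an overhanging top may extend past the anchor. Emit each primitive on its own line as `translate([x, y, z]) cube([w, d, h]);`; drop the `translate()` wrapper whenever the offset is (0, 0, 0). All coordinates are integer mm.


translate([263, 428, 0]) cube([1487, 1872, 174]);


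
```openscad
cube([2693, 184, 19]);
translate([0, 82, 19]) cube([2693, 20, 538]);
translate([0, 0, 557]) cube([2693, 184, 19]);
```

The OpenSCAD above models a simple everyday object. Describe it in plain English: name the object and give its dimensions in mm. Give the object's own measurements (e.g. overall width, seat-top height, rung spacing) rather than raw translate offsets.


An I-beam lying along x, 2693 mm long. Overall section height 576 mm. Two flanges 184 mm wide (y) and 19 mm thick, one on the floor and one at the top; a web 20 mm thick runs between them, centred on the flange width.


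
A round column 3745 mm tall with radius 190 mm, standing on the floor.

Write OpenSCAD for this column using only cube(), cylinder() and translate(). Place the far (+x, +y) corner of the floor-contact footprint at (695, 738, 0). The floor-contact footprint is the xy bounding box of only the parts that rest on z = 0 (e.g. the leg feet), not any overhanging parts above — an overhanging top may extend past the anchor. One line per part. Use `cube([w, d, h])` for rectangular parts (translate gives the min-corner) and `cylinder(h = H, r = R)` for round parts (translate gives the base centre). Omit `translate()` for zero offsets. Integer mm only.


translate([505, 548, 0]) cylinder(h = 3745, r = 190);


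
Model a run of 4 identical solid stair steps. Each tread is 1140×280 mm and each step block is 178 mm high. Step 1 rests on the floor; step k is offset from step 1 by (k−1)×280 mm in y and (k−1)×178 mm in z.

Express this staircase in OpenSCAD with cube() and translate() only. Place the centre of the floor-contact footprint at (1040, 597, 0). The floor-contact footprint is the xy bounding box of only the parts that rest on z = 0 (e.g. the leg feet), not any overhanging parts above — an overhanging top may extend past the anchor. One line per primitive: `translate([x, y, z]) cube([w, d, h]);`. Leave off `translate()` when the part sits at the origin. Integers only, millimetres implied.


translate([470, 457, 0]) cube([1140, 280, 178]);
translate([470, 737, 178]) cube([1140, 280, 178]);
translate([470, 1017, 356]) cube([1140, 280, 178]);
translate([470, 1297, 534]) cube([1140, 280, 178]);


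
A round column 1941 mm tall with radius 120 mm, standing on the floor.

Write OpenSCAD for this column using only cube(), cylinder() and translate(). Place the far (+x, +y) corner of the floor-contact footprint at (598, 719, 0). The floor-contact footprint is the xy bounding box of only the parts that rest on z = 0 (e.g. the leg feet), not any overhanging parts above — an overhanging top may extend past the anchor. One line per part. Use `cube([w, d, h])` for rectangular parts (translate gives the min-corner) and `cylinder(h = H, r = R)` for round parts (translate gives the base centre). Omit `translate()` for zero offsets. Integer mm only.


translate([478, 599, 0]) cylinder(h = 1941, r = 120);


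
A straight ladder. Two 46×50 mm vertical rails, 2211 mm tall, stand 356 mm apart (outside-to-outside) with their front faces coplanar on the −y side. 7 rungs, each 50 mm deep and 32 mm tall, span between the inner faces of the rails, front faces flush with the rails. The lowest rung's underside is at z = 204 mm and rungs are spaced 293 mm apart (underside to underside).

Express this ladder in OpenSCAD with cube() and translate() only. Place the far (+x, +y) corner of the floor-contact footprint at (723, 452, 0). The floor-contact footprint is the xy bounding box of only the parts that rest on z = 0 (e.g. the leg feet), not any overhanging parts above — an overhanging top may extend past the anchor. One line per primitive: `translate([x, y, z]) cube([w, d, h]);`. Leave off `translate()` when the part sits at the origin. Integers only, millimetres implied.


// rung span = 356 - 2*46 = 264
// rung[k] z = 204 + k*293
translate([367, 402, 0]) cube([46, 50, 2211]);
translate([677, 402, 0]) cube([46, 50, 2211]);
translate([413, 402, 204]) cube([264, 50, 32]);
translate([413, 402, 497]) cube([264, 50, 32]);
translate([413, 402, 790]) cube([264, 50, 32]);
translate([413, 402, 1083]) cube([264, 50, 32]);
translate([413, 402, 1376]) cube([264, 50, 32]);
translate([413, 402, 1669]) cube([264, 50, 32]);
translate([413, 402, 1962]) cube([264, 50, 32]);


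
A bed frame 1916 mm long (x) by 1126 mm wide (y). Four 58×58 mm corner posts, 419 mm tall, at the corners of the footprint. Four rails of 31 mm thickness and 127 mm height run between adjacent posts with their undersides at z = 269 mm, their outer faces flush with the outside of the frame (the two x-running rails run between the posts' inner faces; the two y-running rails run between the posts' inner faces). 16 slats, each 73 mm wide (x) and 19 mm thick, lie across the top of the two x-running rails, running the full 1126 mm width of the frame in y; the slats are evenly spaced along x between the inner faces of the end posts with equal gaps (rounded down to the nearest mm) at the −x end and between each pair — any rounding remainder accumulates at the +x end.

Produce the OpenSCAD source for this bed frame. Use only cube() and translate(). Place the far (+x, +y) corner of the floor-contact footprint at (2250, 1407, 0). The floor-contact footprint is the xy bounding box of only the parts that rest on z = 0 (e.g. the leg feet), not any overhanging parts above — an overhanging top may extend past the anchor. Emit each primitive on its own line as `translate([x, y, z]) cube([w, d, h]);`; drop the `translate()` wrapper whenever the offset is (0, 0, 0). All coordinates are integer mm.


translate([334, 281, 0]) cube([58, 58, 419]);
translate([334, 1349, 0]) cube([58, 58, 419]);
translate([2192, 281, 0]) cube([58, 58, 419]);
translate([2192, 1349, 0]) cube([58, 58, 419]);
translate([392, 281, 269]) cube([1800, 31, 127]);
translate([392, 1376, 269]) cube([1800, 31, 127]);
translate([334, 339, 269]) cube([31, 1010, 127]);
translate([2219, 339, 269]) cube([31, 1010, 127]);
translate([429, 281, 396]) cube([73, 1126, 19]);
translate([539, 281, 396]) cube([73, 1126, 19]);
translate([649, 281, 396]) cube([73, 1126, 19]);
translate([759, 281, 396]) cube([73, 1126, 19]);
translate([869, 281, 396]) cube([73, 1126, 19]);
translate([979, 281, 396]) cube([73, 1126, 19]);
translate([1089, 281, 396]) cube([73, 1126, 19]);
translate([1199, 281, 396]) cube([73, 1126, 19]);
translate([1309, 281, 396]) cube([73, 1126, 19]);
translate([1419, 281, 396]) cube([73, 1126, 19]);
translate([1529, 281, 396]) cube([73, 1126, 19]);
translate([1639, 281, 396]) cube([73, 1126, 19]);
translate([1749, 281, 396]) cube([73, 1126, 19]);
translate([1859, 281, 396]) cube([73, 1126, 19]);
translate([1969, 281, 396]) cube([73, 1126, 19]);
translate([2079, 281, 396]) cube([73, 1126, 19]);


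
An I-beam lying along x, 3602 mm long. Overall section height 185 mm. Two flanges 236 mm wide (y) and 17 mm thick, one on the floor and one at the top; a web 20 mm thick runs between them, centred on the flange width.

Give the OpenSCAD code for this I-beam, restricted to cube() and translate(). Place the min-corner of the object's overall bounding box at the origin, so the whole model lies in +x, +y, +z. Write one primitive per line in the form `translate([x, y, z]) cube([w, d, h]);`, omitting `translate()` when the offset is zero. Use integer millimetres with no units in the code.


cube([3602, 236, 17]);
translate([0, 108, 17]) cube([3602, 20, 151]);
translate([0, 0, 168]) cube([3602, 236, 17]);


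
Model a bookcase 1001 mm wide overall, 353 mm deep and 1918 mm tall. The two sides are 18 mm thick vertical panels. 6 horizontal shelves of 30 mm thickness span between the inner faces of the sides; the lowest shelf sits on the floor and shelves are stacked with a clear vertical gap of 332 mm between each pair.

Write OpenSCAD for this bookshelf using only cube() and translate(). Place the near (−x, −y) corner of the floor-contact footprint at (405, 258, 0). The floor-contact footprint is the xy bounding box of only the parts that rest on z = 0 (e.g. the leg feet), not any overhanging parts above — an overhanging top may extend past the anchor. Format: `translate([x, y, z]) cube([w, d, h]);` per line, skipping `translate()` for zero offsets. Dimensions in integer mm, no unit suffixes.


translate([405, 258, 0]) cube([18, 353, 1918]);
translate([1388, 258, 0]) cube([18, 353, 1918]);
translate([423, 258, 0]) cube([965, 353, 30]);
translate([423, 258, 362]) cube([965, 353, 30]);
translate([423, 258, 724]) cube([965, 353, 30]);
translate([423, 258, 1086]) cube([965, 353, 30]);
translate([423, 258, 1448]) cube([965, 353, 30]);
translate([423, 258, 1810]) cube([965, 353, 30]);


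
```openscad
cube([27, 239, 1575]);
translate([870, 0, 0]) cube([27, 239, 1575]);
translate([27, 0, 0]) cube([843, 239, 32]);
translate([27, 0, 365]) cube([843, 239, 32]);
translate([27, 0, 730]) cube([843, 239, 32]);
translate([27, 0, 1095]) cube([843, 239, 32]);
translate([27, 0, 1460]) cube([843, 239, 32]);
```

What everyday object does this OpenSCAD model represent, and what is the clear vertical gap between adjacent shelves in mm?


A bookshelf. The clear shelf gap is 333 mm.

Two tall side panels with 5 horizontal boards between them — a bookshelf. The first two shelf undersides are at z = 0 and z = 365; with shelf thickness 32, the clear gap is 365 − 0 − 32 = 333 mm.


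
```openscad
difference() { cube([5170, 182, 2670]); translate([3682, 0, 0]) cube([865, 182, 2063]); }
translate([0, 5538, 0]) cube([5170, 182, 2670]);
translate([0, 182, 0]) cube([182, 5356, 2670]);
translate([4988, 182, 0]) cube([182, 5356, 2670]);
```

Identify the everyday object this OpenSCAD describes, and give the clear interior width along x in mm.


A single room. The interior width is 4806 mm.

Four walls enclosing a rectangle with a door in the front wall — a room. Outside width 5170 minus two 182 mm walls gives 4806 mm.


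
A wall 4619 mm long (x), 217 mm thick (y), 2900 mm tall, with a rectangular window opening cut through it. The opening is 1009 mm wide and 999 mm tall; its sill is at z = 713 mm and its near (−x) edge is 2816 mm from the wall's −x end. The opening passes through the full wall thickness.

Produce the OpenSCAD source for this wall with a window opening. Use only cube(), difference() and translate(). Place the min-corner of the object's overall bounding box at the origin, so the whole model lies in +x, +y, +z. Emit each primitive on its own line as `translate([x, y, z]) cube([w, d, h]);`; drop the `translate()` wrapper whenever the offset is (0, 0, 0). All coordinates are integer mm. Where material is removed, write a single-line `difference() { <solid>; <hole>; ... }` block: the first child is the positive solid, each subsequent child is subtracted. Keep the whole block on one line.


difference() { cube([4619, 217, 2900]); translate([2816, 0, 713]) cube([1009, 217, 999]); }


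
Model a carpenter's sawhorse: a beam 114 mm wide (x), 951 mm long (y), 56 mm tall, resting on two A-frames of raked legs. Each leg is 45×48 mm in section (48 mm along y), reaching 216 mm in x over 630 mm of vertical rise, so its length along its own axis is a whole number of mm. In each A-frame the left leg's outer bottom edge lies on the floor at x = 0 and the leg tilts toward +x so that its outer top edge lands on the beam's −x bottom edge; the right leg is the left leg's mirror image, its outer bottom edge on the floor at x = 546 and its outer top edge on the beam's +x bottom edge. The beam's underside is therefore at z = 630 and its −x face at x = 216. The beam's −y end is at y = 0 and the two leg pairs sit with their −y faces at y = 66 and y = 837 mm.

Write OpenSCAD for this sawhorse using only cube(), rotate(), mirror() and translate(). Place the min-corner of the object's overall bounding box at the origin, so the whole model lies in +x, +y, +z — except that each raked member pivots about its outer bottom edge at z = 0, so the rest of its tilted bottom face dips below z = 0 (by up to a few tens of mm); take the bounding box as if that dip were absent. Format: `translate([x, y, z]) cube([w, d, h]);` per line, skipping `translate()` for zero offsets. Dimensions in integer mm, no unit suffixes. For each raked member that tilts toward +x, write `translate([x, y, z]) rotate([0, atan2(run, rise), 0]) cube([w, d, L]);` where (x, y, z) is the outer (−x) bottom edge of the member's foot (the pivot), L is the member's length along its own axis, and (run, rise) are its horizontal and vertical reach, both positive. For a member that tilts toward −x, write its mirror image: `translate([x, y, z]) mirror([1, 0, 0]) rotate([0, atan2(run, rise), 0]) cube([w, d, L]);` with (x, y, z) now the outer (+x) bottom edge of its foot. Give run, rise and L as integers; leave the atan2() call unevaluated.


// leg length = √(216² + 630²) = 666
// right-leg outer foot x = 2·216 + 114 = 546
// beam min-corner = (216, 0, 630)
translate([216, 0, 630]) cube([114, 951, 56]);
translate([0, 66, 0]) rotate([0, atan2(216, 630), 0]) cube([45, 48, 666]);
translate([546, 66, 0]) mirror([1, 0, 0]) rotate([0, atan2(216, 630), 0]) cube([45, 48, 666]);
translate([0, 837, 0]) rotate([0, atan2(216, 630), 0]) cube([45, 48, 666]);
translate([546, 837, 0]) mirror([1, 0, 0]) rotate([0, atan2(216, 630), 0]) cube([45, 48, 666]);


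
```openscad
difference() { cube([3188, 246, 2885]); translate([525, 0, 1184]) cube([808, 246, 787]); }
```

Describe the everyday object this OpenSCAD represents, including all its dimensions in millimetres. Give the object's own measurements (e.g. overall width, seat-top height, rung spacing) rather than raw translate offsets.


A wall 3188 mm long (x), 246 mm thick (y), 2885 mm tall, with a rectangular window opening cut through it. The opening is 808 mm wide and 787 mm tall; its sill is at z = 1184 mm and its near (−x) edge is 525 mm from the wall's −x end. The opening passes through the full wall thickness.


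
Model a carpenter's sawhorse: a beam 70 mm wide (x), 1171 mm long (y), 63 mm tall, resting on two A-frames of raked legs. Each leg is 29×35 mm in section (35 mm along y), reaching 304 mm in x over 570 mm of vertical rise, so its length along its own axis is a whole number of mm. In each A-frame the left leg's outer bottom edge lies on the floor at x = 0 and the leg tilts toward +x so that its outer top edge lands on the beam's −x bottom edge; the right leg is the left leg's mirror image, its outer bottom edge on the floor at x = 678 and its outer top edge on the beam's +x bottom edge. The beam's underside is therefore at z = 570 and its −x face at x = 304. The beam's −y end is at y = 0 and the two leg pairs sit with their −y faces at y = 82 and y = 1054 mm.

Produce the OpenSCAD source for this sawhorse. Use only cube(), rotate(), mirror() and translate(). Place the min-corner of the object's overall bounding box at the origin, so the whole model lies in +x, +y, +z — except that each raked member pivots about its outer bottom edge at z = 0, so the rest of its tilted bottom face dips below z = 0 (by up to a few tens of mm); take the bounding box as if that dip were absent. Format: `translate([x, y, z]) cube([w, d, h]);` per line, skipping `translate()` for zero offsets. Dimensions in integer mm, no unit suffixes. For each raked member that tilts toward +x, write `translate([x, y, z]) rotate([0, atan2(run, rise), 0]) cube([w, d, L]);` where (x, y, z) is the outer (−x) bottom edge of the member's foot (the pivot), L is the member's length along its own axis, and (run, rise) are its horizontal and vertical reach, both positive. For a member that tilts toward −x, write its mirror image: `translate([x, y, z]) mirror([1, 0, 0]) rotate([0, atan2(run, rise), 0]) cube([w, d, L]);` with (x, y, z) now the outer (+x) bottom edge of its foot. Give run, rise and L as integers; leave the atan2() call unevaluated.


translate([304, 0, 570]) cube([70, 1171, 63]);
translate([0, 82, 0]) rotate([0, atan2(304, 570), 0]) cube([29, 35, 646]);
translate([678, 82, 0]) mirror([1, 0, 0]) rotate([0, atan2(304, 570), 0]) cube([29, 35, 646]);
translate([0, 1054, 0]) rotate([0, atan2(304, 570), 0]) cube([29, 35, 646]);
translate([678, 1054, 0]) mirror([1, 0, 0]) rotate([0, atan2(304, 570), 0]) cube([29, 35, 646]);


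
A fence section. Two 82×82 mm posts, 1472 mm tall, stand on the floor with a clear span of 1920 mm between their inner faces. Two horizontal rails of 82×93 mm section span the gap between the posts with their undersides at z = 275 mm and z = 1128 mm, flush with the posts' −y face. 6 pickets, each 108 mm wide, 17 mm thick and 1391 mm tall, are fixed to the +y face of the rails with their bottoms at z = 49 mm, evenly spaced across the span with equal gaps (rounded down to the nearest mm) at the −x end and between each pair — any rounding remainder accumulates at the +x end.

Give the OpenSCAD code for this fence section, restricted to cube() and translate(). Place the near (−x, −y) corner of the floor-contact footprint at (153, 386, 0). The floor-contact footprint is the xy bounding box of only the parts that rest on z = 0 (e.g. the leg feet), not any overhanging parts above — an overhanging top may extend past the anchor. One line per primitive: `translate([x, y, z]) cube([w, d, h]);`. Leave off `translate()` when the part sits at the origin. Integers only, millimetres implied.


translate([153, 386, 0]) cube([82, 82, 1472]);
translate([2155, 386, 0]) cube([82, 82, 1472]);
translate([235, 386, 275]) cube([1920, 82, 93]);
translate([235, 386, 1128]) cube([1920, 82, 93]);
translate([416, 468, 49]) cube([108, 17, 1391]);
translate([705, 468, 49]) cube([108, 17, 1391]);
translate([994, 468, 49]) cube([108, 17, 1391]);
translate([1283, 468, 49]) cube([108, 17, 1391]);
translate([1572, 468, 49]) cube([108, 17, 1391]);
translate([1861, 468, 49]) cube([108, 17, 1391]);


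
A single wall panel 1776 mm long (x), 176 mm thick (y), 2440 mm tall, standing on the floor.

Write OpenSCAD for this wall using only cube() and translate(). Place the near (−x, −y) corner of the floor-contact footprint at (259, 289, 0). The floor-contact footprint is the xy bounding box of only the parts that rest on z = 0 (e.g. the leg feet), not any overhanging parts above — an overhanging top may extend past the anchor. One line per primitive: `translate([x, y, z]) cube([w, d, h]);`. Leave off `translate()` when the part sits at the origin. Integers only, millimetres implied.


translate([259, 289, 0]) cube([1776, 176, 2440]);


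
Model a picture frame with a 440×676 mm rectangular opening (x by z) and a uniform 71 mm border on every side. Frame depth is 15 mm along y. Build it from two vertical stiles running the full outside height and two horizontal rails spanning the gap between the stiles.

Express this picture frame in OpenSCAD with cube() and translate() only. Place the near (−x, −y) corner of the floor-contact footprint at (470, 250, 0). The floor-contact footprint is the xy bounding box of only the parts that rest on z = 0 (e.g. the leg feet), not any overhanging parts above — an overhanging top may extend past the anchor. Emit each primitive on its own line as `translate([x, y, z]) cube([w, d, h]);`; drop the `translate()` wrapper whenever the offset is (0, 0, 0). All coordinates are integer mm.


translate([470, 250, 0]) cube([71, 15, 818]);
translate([981, 250, 0]) cube([71, 15, 818]);
translate([541, 250, 0]) cube([440, 15, 71]);
translate([541, 250, 747]) cube([440, 15, 71]);


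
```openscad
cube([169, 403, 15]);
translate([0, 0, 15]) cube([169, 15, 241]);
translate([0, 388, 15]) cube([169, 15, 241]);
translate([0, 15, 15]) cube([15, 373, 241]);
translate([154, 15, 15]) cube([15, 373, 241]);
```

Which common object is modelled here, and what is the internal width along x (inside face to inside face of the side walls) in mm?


An open box. The internal width is 139 mm.

A 169×403 base slab with four walls standing on it — an open box. The base is 169 mm wide and the walls are 15 mm thick, so the internal width is 169 − 2 × 15 = 139 mm.


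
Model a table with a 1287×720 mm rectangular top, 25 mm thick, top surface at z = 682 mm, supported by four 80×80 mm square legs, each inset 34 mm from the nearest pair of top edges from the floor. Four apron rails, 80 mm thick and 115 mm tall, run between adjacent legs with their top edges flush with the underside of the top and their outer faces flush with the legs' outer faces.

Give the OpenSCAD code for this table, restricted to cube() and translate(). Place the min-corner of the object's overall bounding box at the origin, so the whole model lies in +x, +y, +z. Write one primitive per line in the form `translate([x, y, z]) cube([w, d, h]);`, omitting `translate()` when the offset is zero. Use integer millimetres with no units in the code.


// leg_h = 682 - 25 = 657
// apron z = 657 - 115 = 542
translate([0, 0, 657]) cube([1287, 720, 25]);
translate([34, 34, 0]) cube([80, 80, 657]);
translate([1173, 34, 0]) cube([80, 80, 657]);
translate([34, 606, 0]) cube([80, 80, 657]);
translate([1173, 606, 0]) cube([80, 80, 657]);
translate([114, 34, 542]) cube([1059, 80, 115]);
translate([114, 606, 542]) cube([1059, 80, 115]);
translate([34, 114, 542]) cube([80, 492, 115]);
translate([1173, 114, 542]) cube([80, 492, 115]);


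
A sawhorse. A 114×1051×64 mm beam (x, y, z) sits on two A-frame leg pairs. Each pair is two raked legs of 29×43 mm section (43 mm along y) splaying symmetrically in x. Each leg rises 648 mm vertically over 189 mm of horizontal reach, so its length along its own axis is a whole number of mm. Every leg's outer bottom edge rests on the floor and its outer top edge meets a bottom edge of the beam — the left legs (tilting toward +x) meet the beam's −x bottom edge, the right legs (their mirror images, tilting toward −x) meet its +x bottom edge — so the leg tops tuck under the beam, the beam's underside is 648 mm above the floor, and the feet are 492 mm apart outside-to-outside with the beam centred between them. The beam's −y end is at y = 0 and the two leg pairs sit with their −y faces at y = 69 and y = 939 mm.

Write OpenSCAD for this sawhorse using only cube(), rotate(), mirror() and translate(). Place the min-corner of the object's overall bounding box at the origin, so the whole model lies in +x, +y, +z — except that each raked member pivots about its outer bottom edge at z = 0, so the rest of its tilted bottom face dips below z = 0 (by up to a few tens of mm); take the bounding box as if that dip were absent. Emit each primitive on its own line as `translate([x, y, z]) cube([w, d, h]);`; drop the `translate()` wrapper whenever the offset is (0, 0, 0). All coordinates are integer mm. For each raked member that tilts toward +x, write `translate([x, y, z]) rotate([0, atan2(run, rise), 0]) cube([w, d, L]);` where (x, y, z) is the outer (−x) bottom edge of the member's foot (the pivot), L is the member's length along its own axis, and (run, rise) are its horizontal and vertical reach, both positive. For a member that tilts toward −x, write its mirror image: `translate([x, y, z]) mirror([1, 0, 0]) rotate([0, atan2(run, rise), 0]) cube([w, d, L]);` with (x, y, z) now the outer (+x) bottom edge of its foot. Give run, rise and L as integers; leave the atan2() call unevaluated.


// leg length = √(189² + 648²) = 675
// right-leg outer foot x = 2·189 + 114 = 492
// beam min-corner = (189, 0, 648)
translate([189, 0, 648]) cube([114, 1051, 64]);
translate([0, 69, 0]) rotate([0, atan2(189, 648), 0]) cube([29, 43, 675]);
translate([492, 69, 0]) mirror([1, 0, 0]) rotate([0, atan2(189, 648), 0]) cube([29, 43, 675]);
translate([0, 939, 0]) rotate([0, atan2(189, 648), 0]) cube([29, 43, 675]);
translate([492, 939, 0]) mirror([1, 0, 0]) rotate([0, atan2(189, 648), 0]) cube([29, 43, 675]);


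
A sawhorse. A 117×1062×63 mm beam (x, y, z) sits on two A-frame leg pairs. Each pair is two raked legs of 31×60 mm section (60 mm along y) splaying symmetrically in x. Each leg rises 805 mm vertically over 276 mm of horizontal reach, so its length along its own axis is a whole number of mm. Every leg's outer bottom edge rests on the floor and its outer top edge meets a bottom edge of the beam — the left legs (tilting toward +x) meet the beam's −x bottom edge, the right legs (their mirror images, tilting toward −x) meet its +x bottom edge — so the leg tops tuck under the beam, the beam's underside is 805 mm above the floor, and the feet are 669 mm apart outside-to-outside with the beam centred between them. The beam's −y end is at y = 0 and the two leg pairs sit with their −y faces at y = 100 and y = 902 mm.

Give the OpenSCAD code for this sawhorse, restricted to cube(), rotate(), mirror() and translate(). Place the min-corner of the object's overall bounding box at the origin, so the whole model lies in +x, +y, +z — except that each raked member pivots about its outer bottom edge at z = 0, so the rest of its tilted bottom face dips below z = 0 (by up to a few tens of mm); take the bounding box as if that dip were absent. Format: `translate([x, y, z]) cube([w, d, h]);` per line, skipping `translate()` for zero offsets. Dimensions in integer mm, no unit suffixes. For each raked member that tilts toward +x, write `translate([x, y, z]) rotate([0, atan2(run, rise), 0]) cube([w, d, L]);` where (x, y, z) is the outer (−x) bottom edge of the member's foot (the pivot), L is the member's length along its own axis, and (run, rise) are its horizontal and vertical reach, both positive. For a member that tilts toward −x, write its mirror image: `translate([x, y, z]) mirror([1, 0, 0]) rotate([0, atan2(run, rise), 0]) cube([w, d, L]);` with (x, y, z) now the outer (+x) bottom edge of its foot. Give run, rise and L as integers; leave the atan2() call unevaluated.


translate([276, 0, 805]) cube([117, 1062, 63]);
translate([0, 100, 0]) rotate([0, atan2(276, 805), 0]) cube([31, 60, 851]);
translate([669, 100, 0]) mirror([1, 0, 0]) rotate([0, atan2(276, 805), 0]) cube([31, 60, 851]);
translate([0, 902, 0]) rotate([0, atan2(276, 805), 0]) cube([31, 60, 851]);
translate([669, 902, 0]) mirror([1, 0, 0]) rotate([0, atan2(276, 805), 0]) cube([31, 60, 851]);
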